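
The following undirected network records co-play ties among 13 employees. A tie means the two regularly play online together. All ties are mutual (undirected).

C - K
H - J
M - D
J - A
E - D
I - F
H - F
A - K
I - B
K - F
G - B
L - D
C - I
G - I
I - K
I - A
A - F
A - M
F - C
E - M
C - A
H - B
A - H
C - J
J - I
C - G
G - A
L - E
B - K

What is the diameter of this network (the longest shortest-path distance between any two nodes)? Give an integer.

Eccentricity of each node (its greatest distance to any other): A:3, B:5, C:4, D:4, E:4, F:4, G:4, H:4, I:4, J:4, K:4, L:5, M:3.
The maximum eccentricity is 5, realized for instance by the pair B–L via B – H – A – M – D – L. So the diameter is 5.

5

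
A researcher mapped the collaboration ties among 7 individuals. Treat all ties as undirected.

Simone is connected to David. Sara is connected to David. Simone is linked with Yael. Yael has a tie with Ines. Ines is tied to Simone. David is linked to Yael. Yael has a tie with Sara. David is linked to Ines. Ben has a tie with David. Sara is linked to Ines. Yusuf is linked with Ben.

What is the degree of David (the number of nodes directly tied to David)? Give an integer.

David is directly tied to Ben, Ines, Sara, Simone, and Yael. That is 5 neighbors, so the degree of David is 5.

5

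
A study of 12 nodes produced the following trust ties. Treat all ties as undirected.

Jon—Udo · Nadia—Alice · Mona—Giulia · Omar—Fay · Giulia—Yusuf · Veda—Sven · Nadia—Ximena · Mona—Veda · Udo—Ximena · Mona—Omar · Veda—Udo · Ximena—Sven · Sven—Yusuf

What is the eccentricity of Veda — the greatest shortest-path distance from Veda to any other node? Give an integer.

Distances from Veda: Alice:4, Fay:3, Giulia:2, Jon:2, Mona:1, Nadia:3, Omar:2, Sven:1, Udo:1, Ximena:2, Yusuf:2.
The largest is 4 (to Alice), so the eccentricity of Veda is 4.

4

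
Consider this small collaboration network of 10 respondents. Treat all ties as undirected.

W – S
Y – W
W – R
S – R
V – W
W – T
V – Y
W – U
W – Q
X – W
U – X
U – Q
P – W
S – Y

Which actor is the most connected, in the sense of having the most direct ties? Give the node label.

W

Degrees — P:1, Q:2, R:2, S:3, T:1, U:3, V:2, W:9, X:2, Y:3.
The maximum is 9, attained only by W.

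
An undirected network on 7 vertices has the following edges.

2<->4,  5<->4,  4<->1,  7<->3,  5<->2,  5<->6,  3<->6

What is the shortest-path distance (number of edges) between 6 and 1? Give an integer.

One shortest route is 6 – 5 – 4 – 1, which uses 3 edges, and at distance 2 from 6 we only reach {2, 4, 7}, which does not include 1. So d(6,1) = 3.

3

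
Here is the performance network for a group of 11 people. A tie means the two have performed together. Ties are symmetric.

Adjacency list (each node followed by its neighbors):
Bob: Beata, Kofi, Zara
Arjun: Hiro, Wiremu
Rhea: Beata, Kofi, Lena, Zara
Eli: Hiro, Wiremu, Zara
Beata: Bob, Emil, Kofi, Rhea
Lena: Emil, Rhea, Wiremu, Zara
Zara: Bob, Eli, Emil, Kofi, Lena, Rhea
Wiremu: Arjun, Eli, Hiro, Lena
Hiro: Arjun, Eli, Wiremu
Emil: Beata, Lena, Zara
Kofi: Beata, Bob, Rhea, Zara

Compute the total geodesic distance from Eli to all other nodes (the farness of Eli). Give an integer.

Distances from Eli: Arjun:2, Beata:3, Bob:2, Emil:2, Hiro:1, Kofi:2, Lena:2, Rhea:2, Wiremu:1, Zara:1.
Sum = 2 + 3 + 2 + 2 + 1 + 2 + 2 + 2 + 1 + 1 = 18.

18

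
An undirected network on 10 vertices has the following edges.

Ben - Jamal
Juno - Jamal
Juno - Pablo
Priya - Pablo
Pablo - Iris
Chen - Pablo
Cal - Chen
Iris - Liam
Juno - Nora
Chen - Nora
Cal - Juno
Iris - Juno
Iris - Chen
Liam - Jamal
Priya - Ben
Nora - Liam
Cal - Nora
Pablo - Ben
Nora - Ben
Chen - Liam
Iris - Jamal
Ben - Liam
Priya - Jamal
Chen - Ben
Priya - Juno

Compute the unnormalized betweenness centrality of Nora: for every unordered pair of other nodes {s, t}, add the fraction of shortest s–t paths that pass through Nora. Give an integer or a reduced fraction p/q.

11/6

Pairs whose geodesics pass through Nora — Ben–Cal: 1/2; Ben–Juno: 1/4; Cal–Liam: 1/2; Juno–Liam: 1/3; Juno–Chen: 1/4.
All other pairs contribute 0.
Summing the contributions gives betweenness(Nora) = 11/6.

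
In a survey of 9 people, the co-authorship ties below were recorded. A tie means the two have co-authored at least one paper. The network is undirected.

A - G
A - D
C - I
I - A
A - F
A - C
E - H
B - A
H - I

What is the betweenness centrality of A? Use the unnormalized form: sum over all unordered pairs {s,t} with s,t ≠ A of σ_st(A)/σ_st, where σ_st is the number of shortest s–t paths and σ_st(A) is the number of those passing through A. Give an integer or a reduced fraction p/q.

Pairs whose geodesics pass through A — B–D: 1; B–F: 1; B–I: 1; B–H: 1; B–E: 1; B–G: 1; B–C: 1; D–F: 1; D–I: 1; D–H: 1; D–E: 1; D–G: 1; D–C: 1; F–I: 1 … (+8 more pairs).
All other pairs contribute 0.
Summing the contributions gives betweenness(A) = 22.

22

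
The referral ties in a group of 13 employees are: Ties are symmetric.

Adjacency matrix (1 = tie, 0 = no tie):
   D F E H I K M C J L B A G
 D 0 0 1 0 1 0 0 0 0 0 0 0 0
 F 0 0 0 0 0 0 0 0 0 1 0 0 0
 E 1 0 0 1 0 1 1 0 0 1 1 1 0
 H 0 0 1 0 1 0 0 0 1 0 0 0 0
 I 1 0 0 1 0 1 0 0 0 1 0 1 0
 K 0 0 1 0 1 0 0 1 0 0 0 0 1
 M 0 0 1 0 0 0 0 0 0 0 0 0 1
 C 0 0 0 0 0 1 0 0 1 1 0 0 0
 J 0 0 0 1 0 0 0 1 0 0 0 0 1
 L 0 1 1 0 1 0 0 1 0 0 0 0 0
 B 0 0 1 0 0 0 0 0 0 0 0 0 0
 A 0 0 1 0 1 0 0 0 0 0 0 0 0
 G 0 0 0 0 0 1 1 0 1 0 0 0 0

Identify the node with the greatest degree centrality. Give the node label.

E

Degrees — A:2, B:1, C:3, D:2, E:7, F:1, G:3, H:3, I:5, J:3, K:4, L:4, M:2.
The maximum is 7, attained only by E.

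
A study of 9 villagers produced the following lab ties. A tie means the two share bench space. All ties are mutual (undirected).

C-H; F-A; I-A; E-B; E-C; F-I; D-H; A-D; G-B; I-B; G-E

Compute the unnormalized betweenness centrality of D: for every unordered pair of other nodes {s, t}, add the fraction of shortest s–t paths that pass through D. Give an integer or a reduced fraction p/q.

Pairs whose geodesics pass through D — F–C: 1/2; F–H: 1; I–H: 1; C–A: 1; H–A: 1.
All other pairs contribute 0.
Summing the contributions gives betweenness(D) = 9/2.

9/2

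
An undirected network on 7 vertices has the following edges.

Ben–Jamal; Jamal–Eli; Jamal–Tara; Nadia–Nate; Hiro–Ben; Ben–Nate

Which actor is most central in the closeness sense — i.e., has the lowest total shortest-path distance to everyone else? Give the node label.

Ben

Farness (sum of distances to all others) for each node — Ben:9, Eli:15, Hiro:14, Jamal:10, Nadia:17, Nate:12, Tara:15.
The smallest farness is 9, for Ben, so Ben has the highest closeness.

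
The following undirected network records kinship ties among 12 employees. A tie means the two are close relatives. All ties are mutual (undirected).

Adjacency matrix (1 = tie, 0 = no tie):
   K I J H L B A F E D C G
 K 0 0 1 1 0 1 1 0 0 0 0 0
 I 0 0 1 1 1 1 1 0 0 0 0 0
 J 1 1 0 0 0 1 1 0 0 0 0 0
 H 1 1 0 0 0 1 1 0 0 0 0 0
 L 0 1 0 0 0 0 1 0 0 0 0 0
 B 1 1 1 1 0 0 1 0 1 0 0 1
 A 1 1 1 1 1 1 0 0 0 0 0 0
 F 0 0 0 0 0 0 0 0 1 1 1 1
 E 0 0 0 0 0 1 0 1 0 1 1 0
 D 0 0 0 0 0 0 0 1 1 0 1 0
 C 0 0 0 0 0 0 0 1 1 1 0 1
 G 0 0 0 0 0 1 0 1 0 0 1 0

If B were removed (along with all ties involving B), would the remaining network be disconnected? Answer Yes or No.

Yes

Removing B leaves {A, H, I, J, K, and L} with no path to {C, D, E, F, and G}, so the network splits into 2 components. B is a cut vertex.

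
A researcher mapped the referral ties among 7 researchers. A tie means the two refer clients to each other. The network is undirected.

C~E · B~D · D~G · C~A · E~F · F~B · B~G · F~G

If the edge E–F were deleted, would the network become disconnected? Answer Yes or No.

Yes

Without the E–F edge there is no alternate route between E and F, so the network disconnects. It is a bridge.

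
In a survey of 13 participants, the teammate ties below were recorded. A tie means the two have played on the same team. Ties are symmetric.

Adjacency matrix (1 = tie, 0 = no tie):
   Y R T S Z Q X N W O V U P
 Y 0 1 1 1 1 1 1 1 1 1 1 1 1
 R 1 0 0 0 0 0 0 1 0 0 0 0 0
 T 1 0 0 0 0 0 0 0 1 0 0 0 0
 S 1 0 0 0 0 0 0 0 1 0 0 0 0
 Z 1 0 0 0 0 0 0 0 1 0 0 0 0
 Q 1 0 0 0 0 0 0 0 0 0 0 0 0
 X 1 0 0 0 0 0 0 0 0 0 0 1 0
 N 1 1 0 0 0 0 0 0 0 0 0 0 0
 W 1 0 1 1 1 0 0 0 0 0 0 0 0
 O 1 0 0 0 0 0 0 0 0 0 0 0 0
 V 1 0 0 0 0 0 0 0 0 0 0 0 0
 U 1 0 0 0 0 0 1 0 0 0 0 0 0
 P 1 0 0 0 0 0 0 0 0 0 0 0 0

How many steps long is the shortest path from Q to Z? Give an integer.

2

One shortest route is Q – Y – Z, which uses 2 edges, and Q and Z are not directly tied, so nothing shorter exists. So d(Q,Z) = 2.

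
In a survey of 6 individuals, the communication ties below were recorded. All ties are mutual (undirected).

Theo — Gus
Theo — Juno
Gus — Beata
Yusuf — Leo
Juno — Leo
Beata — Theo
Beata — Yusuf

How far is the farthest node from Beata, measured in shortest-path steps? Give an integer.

2

Distances from Beata: Gus:1, Juno:2, Leo:2, Theo:1, Yusuf:1.
The largest is 2 (to Juno and Leo), so the eccentricity of Beata is 2.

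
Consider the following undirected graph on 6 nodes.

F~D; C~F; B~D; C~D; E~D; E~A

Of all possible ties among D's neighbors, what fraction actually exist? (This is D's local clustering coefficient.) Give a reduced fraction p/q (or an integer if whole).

1/6

D's neighbors: B, C, E, and F (k = 4).
Possible neighbor pairs: C(4,2) = 6. Edges among them: C–F → e = 1.
Clustering(D) = 1/6.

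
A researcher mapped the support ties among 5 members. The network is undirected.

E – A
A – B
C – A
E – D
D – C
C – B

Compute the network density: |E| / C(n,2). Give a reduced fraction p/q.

There are 6 edges and 5 nodes, so the maximum possible is C(5,2) = 10.
Density = 6/10 = 3/5.

3/5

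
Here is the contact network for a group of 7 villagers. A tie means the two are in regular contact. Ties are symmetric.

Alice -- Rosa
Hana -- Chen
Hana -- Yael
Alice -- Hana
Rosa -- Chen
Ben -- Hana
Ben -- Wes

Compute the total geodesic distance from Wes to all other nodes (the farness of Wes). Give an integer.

16

Distances from Wes: Alice:3, Ben:1, Chen:3, Hana:2, Rosa:4, Yael:3.
Sum = 3 + 1 + 3 + 2 + 4 + 3 = 16.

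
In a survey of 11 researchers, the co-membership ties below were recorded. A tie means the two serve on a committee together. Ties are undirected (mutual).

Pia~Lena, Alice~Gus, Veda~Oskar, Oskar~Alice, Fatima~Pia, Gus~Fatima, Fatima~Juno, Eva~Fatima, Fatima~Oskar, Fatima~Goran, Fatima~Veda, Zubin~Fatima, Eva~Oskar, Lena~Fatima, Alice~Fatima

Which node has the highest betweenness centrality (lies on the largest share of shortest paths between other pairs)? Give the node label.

Unnormalized betweenness of each node: Alice:1/2, Eva:0, Fatima:38, Goran:0, Gus:0, Juno:0, Lena:0, Oskar:3/2, Pia:0, Veda:0, Zubin:0.
Fatima has the largest value, 38, making it the main broker — the node through which the most shortest paths run.

Fatima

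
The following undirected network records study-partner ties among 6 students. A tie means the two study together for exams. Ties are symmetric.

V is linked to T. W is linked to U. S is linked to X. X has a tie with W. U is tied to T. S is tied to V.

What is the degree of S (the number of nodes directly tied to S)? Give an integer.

2

S is directly tied to V and X. That is 2 neighbors, so the degree of S is 2.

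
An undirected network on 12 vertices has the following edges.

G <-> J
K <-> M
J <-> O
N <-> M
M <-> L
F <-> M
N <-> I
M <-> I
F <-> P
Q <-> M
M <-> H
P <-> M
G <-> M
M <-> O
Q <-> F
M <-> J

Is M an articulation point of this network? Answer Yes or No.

Removing M leaves {F, P, and Q} with no path to {G, J, and O}, so the network splits into 6 components. M is a cut vertex.

Yes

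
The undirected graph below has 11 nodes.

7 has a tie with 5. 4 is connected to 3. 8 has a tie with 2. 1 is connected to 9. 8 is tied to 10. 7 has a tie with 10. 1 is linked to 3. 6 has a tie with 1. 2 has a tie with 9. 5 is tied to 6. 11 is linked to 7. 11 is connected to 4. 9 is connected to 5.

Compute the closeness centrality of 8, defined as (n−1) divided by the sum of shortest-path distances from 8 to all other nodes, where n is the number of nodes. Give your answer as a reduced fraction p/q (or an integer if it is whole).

10/27

Distances from 8: 1:3, 2:1, 3:4, 4:4, 5:3, 6:4, 7:2, 9:2, 10:1, 11:3. Sum = 27.
n = 11, so closeness = 10/27.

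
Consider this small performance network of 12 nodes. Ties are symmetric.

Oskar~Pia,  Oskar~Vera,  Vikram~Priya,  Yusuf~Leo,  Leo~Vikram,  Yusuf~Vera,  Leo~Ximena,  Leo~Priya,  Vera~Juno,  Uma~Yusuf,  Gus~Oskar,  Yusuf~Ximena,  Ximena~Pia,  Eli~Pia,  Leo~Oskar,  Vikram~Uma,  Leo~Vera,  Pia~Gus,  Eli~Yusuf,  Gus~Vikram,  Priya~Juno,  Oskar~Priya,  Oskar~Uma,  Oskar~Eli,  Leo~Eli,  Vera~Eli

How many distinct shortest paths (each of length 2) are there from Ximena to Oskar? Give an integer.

The shortest distance is 2. The length-2 paths are: Ximena–Leo–Oskar; Ximena–Pia–Oskar.
That gives 2 distinct shortest paths.

2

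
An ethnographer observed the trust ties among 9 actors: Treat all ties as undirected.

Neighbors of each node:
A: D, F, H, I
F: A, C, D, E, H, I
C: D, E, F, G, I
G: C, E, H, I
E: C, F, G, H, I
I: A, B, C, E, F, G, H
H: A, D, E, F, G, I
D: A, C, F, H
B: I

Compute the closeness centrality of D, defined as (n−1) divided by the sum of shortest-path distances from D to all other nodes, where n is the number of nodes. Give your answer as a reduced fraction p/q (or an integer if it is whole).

Distances from D: A:1, B:3, C:1, E:2, F:1, G:2, H:1, I:2. Sum = 13.
n = 9, so closeness = 8/13.

8/13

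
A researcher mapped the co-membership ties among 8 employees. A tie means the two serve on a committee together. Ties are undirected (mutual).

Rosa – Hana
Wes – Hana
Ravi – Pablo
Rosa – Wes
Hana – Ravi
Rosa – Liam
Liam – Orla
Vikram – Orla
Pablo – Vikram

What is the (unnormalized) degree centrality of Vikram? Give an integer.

2

Vikram is directly tied to Orla and Pablo. That is 2 neighbors, so the degree of Vikram is 2.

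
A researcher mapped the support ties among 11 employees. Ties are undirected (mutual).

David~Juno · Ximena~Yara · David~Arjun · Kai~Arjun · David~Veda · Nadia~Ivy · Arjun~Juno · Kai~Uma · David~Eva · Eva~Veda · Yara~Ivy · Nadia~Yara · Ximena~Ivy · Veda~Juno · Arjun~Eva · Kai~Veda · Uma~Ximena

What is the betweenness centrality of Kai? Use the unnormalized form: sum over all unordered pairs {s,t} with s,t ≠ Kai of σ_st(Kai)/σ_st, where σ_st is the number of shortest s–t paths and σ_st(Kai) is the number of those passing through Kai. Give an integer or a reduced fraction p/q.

Pairs whose geodesics pass through Kai — Arjun–Veda: 1/4; Arjun–Uma: 1; Arjun–Nadia: 2/2; Arjun–Ivy: 1; Arjun–Ximena: 1; Arjun–Yara: 1; Veda–Uma: 1; Veda–Nadia: 2/2; Veda–Ivy: 1; Veda–Ximena: 1; Veda–Yara: 1; Uma–Eva: 2/2; Uma–David: 2/2; Uma–Juno: 2/2 … (+12 more pairs).
All other pairs contribute 0.
Summing the contributions gives betweenness(Kai) = 101/4.

101/4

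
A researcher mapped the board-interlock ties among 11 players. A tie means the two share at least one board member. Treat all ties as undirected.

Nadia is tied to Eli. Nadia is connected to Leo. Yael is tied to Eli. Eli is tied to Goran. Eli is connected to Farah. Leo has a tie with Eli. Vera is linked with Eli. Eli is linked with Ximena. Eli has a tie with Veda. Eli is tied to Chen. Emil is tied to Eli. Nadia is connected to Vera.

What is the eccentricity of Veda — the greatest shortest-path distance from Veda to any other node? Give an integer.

Distances from Veda: Chen:2, Eli:1, Emil:2, Farah:2, Goran:2, Leo:2, Nadia:2, Vera:2, Ximena:2, Yael:2.
The largest is 2 (to Emil, Yael, Leo, Goran, Farah, Nadia, Ximena, Vera, and Chen), so the eccentricity of Veda is 2.

2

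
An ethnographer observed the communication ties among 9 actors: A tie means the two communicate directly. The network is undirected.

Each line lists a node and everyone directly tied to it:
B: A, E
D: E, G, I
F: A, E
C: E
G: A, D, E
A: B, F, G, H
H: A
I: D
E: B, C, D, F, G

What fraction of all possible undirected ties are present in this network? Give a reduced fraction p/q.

11/36

There are 11 edges and 9 nodes, so the maximum possible is C(9,2) = 36.
Density = 11/36.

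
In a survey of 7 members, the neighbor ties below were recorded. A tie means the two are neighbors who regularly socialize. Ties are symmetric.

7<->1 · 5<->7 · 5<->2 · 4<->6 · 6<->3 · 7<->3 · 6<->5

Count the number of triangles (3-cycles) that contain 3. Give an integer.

3's neighbors are 6 and 7, but none of them are tied to each other, so no triangle contains 3.

0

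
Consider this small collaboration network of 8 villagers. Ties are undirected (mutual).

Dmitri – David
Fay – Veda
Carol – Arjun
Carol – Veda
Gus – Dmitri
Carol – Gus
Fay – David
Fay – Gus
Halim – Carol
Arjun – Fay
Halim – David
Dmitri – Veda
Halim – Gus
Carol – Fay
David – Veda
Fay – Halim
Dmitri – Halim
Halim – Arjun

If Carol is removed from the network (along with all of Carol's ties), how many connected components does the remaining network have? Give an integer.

1

Carol's neighbors (Arjun, Fay, Gus, Halim, and Veda) remain reachable from one another through other ties, so the rest of the network stays in one piece.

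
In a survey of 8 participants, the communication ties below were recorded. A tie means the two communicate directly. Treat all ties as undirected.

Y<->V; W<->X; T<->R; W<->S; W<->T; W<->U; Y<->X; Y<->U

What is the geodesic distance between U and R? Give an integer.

One shortest route is U – W – T – R, which uses 3 edges, and at distance 2 from U we only reach {S, T, V, X}, which does not include R. So d(U,R) = 3.

3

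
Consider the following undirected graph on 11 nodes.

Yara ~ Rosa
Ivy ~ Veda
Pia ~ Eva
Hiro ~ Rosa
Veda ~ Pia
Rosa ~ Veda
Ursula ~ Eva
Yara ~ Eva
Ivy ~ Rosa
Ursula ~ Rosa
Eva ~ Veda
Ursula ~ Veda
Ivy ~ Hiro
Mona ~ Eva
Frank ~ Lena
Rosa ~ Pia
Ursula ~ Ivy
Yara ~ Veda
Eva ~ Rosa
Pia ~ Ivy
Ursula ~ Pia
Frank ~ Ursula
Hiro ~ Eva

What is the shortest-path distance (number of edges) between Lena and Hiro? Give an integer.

4

One shortest route is Lena – Frank – Ursula – Rosa – Hiro, which uses 4 edges, and at distance 3 from Lena we only reach {Eva, Ivy, Pia, Rosa, Veda}, which does not include Hiro. So d(Lena,Hiro) = 4.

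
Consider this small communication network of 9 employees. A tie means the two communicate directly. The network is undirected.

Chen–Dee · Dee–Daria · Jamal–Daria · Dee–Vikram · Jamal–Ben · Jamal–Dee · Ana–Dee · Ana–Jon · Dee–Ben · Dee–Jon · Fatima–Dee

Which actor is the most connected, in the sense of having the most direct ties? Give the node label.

Dee

Degrees — Ana:2, Ben:2, Chen:1, Daria:2, Dee:8, Fatima:1, Jamal:3, Jon:2, Vikram:1.
The maximum is 8, attained only by Dee.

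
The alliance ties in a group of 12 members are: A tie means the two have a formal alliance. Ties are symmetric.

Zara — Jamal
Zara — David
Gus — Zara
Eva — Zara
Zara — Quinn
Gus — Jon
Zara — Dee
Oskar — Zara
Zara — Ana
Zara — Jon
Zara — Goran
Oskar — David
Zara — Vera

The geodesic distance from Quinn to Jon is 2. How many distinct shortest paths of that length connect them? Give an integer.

1

The shortest distance is 2, and the only length-2 path is Quinn–Zara–Jon. So there is exactly 1 shortest path.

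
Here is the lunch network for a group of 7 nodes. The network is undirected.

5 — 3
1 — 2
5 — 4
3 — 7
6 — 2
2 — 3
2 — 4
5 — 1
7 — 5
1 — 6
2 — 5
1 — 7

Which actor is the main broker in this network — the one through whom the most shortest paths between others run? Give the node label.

Unnormalized betweenness of each node: 1:11/6, 2:23/6, 3:1/3, 4:0, 5:8/3, 6:0, 7:1/3.
2 has the largest value, 23/6, making it the main broker — the node through which the most shortest paths run.

2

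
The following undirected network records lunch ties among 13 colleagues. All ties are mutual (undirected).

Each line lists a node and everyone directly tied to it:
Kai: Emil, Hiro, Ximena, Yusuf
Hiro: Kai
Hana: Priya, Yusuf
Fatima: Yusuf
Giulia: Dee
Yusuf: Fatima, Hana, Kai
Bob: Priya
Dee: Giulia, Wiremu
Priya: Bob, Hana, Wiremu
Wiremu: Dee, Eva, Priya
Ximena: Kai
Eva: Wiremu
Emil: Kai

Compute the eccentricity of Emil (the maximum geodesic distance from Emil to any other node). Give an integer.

7

Distances from Emil: Bob:5, Dee:6, Eva:6, Fatima:3, Giulia:7, Hana:3, Hiro:2, Kai:1, Priya:4, Wiremu:5, Ximena:2, Yusuf:2.
The largest is 7 (to Giulia), so the eccentricity of Emil is 7.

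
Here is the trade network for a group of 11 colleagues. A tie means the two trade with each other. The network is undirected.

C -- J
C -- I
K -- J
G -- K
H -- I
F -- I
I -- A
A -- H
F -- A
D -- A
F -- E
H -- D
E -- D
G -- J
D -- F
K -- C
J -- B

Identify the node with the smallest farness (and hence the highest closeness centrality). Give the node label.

I

Farness (sum of distances to all others) for each node — A:22, B:32, C:19, D:27, E:29, F:22, G:31, H:23, I:18, J:23, K:24.
The smallest farness is 18, for I, so I has the highest closeness.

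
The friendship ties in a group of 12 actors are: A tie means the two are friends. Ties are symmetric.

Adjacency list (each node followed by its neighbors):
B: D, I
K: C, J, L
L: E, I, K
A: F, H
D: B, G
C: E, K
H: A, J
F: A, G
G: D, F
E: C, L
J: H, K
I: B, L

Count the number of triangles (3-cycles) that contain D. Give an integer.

0

D's neighbors are B and G, but none of them are tied to each other, so no triangle contains D.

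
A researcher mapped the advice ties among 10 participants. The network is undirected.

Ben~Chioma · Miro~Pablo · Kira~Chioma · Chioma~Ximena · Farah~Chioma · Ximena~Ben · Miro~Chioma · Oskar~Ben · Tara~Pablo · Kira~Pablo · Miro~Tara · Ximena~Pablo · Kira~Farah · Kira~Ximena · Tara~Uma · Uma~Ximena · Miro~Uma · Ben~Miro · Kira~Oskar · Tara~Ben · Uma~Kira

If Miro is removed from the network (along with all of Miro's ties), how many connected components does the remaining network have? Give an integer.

1

Miro's neighbors (Ben, Chioma, Pablo, Tara, and Uma) remain reachable from one another through other ties, so the rest of the network stays in one piece.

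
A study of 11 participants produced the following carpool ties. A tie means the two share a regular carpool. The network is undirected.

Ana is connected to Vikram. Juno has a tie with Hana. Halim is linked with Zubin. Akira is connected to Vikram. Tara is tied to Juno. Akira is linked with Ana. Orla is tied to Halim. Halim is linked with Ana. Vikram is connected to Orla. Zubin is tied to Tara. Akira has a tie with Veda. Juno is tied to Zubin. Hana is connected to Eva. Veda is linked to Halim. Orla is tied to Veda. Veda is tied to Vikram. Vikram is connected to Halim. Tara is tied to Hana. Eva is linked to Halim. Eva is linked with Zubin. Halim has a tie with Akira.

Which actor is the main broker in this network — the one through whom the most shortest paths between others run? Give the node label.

Unnormalized betweenness of each node: Akira:1/3, Ana:0, Eva:19/3, Halim:157/6, Hana:1, Juno:1/3, Orla:0, Tara:1/3, Veda:1/3, Vikram:7/6, Zubin:13.
Halim has the largest value, 157/6, making it the main broker — the node through which the most shortest paths run.

Halim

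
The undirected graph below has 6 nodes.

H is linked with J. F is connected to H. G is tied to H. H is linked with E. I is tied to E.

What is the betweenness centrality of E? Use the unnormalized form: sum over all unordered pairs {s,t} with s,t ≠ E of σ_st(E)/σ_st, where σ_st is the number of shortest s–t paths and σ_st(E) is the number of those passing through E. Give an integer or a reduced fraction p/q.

Pairs whose geodesics pass through E — G–I: 1; F–I: 1; H–I: 1; I–J: 1.
All other pairs contribute 0.
Summing the contributions gives betweenness(E) = 4.

4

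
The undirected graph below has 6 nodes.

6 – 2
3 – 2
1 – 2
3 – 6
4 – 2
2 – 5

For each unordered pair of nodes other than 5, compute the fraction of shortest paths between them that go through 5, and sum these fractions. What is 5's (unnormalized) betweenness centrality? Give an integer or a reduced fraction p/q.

0

No shortest path between any pair of other nodes passes through 5.
Summing the contributions gives betweenness(5) = 0.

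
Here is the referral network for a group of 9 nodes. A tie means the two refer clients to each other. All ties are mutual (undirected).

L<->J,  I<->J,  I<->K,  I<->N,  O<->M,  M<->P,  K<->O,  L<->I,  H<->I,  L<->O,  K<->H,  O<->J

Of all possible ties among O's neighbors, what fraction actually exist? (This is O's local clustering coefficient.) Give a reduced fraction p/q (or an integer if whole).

1/6

O's neighbors: J, K, L, and M (k = 4).
Possible neighbor pairs: C(4,2) = 6. Edges among them: J–L → e = 1.
Clustering(O) = 1/6.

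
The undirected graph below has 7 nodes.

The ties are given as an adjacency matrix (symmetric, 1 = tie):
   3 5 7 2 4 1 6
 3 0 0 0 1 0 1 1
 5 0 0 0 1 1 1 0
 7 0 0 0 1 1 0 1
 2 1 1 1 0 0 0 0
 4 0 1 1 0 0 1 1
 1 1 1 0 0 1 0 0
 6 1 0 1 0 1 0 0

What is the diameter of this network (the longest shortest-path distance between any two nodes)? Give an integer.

Eccentricity of each node (its greatest distance to any other): 1:2, 2:2, 3:2, 4:2, 5:2, 6:2, 7:2.
The maximum eccentricity is 2, realized for instance by the pair 3–5 via 3 – 2 – 5. So the diameter is 2.

2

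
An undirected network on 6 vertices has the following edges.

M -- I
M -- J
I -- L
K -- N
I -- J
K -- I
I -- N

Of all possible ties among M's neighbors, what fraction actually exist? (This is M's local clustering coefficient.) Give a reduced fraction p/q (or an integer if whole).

M's neighbors: I and J (k = 2).
Possible neighbor pairs: C(2,2) = 1. Edges among them: I–J → e = 1.
Clustering(M) = 1/1.

1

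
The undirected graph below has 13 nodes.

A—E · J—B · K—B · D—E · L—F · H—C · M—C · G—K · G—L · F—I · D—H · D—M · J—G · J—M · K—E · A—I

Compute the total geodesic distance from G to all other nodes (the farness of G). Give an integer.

Distances from G: A:3, B:2, C:3, D:3, E:2, F:2, H:4, I:3, J:1, K:1, L:1, M:2.
Sum = 3 + 2 + 3 + 3 + 2 + 2 + 4 + 3 + 1 + 1 + 1 + 2 = 27.

27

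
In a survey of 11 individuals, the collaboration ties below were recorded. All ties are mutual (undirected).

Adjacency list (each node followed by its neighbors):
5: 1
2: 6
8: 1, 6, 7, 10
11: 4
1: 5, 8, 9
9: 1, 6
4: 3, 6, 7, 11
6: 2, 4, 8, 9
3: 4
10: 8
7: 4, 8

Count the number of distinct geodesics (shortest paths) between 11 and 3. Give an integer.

The shortest distance is 2, and the only length-2 path is 11–4–3. So there is exactly 1 shortest path.

1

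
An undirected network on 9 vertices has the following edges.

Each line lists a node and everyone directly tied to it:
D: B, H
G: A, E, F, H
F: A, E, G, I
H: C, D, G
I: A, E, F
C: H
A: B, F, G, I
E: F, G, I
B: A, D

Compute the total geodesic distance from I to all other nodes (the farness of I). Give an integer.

17

Distances from I: A:1, B:2, C:4, D:3, E:1, F:1, G:2, H:3.
Sum = 1 + 2 + 4 + 3 + 1 + 1 + 2 + 3 = 17.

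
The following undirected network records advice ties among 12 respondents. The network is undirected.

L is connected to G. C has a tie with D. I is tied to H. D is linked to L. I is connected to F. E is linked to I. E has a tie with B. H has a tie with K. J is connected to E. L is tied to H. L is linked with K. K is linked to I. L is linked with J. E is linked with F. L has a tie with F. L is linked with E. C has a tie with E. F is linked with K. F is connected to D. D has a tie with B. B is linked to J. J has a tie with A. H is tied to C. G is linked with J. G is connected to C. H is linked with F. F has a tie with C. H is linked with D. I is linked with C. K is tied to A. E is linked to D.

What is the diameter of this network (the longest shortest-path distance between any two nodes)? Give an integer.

Eccentricity of each node (its greatest distance to any other): A:3, B:3, C:3, D:3, E:2, F:2, G:2, H:2, I:2, J:2, K:3, L:2.
The maximum eccentricity is 3, realized for instance by the pair D–A via D – L – J – A. So the diameter is 3.

3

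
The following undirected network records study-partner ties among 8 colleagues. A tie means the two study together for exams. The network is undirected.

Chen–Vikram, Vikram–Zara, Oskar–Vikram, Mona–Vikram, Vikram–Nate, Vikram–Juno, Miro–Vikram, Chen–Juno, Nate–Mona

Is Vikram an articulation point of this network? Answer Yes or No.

Removing Vikram leaves {Miro} with no path to {Mona and Nate}, so the network splits into 5 components. Vikram is a cut vertex.

Yes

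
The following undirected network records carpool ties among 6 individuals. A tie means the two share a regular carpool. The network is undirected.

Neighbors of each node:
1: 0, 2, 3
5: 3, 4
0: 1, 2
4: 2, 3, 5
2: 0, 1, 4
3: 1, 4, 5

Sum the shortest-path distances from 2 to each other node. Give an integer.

Distances from 2: 0:1, 1:1, 3:2, 4:1, 5:2.
Sum = 1 + 1 + 2 + 1 + 2 = 7.

7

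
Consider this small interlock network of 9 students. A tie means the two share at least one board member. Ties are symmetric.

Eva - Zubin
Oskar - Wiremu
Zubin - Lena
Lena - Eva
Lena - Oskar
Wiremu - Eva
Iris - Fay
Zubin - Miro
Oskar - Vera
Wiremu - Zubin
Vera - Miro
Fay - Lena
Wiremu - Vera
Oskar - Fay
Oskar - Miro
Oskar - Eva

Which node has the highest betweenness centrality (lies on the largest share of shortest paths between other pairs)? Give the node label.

Oskar

Unnormalized betweenness of each node: Eva:7/12, Fay:7, Iris:0, Lena:13/4, Miro:3/4, Oskar:61/6, Vera:1/3, Wiremu:5/4, Zubin:5/3.
Oskar has the largest value, 61/6, making it the main broker — the node through which the most shortest paths run.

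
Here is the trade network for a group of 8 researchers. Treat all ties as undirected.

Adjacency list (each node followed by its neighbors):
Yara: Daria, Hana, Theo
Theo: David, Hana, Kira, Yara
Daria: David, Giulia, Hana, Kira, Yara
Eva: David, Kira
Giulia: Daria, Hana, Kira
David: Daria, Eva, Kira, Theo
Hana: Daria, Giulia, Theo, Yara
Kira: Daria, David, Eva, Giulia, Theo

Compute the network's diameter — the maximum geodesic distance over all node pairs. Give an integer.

Eccentricity of each node (its greatest distance to any other): Daria:2, David:2, Eva:3, Giulia:2, Hana:3, Kira:2, Theo:2, Yara:3.
The maximum eccentricity is 3, realized for instance by the pair Yara–Eva via Yara – Daria – Kira – Eva. So the diameter is 3.

3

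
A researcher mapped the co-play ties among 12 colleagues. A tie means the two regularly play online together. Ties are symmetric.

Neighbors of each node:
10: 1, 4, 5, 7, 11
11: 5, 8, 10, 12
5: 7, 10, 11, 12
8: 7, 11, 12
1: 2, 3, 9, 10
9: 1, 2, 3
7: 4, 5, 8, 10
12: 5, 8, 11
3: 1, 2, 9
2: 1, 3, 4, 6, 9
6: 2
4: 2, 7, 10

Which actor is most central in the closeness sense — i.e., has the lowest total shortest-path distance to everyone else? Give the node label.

Farness (sum of distances to all others) for each node — 1:20, 2:22, 3:26, 4:20, 5:23, 6:32, 7:21, 8:27, 9:26, 10:18, 11:23, 12:30.
The smallest farness is 18, for 10, so 10 has the highest closeness.

10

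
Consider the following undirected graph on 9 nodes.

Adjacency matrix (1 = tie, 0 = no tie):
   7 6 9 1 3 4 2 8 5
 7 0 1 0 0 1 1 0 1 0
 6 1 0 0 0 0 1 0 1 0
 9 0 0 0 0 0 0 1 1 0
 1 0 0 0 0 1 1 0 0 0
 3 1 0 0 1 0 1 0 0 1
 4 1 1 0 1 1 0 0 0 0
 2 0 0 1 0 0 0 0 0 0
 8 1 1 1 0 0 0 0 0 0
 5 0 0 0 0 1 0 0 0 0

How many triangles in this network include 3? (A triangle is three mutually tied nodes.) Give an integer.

2

3's neighbors: 1, 4, 5, and 7.
Neighbor pairs that are themselves tied: 3–1–4; 3–4–7. Each forms one triangle with 3, for 2 in total.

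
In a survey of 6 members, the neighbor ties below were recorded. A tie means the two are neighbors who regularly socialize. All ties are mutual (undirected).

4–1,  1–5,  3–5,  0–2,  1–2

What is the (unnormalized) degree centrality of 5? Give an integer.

5 is directly tied to 1 and 3. That is 2 neighbors, so the degree of 5 is 2.

2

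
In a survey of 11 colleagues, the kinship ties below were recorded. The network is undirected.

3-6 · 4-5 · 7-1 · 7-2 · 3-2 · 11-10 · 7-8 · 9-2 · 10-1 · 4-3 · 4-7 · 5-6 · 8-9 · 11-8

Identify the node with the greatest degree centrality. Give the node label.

Degrees — 1:2, 2:3, 3:3, 4:3, 5:2, 6:2, 7:4, 8:3, 9:2, 10:2, 11:2.
The maximum is 4, attained only by 7.

7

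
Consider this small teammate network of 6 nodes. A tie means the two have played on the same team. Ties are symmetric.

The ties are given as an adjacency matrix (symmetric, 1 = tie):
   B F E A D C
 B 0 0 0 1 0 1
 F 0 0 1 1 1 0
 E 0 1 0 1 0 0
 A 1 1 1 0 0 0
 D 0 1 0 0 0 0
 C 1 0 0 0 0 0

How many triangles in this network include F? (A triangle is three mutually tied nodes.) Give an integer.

F's neighbors: A, D, and E.
Neighbor pairs that are themselves tied: F–A–E. Each forms one triangle with F, for 1 in total.

1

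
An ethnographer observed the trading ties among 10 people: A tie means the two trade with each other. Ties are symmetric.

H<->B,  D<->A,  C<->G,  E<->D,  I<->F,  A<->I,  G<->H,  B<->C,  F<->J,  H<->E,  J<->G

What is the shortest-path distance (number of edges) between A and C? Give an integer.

5

One shortest route is A – D – E – H – B – C, which uses 5 edges, and at distance 4 from A we only reach {B, G}, which does not include C. So d(A,C) = 5.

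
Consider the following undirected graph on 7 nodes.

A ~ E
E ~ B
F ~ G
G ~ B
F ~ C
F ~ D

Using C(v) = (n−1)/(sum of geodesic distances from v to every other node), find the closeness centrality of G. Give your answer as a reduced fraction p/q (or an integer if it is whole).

6/11

Distances from G: A:3, B:1, C:2, D:2, E:2, F:1. Sum = 11.
n = 7, so closeness = 6/11.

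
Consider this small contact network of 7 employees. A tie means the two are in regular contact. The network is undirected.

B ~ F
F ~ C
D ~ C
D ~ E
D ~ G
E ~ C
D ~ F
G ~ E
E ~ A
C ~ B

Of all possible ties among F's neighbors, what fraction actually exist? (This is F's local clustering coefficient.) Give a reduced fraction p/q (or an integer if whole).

2/3

F's neighbors: B, C, and D (k = 3).
Possible neighbor pairs: C(3,2) = 3. Edges among them: B–C, C–D → e = 2.
Clustering(F) = 2/3.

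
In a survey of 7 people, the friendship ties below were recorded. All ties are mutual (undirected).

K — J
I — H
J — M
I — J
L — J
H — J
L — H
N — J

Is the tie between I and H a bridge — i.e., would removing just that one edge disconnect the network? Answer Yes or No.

Even without that edge, I still reaches H via I – J – H, so the network stays connected. Not a bridge.

No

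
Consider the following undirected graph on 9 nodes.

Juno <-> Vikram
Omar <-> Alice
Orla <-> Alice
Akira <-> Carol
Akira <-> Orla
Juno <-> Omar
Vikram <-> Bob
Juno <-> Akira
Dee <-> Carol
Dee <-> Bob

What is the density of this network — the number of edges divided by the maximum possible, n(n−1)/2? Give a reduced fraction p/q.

5/18

There are 10 edges and 9 nodes, so the maximum possible is C(9,2) = 36.
Density = 10/36 = 5/18.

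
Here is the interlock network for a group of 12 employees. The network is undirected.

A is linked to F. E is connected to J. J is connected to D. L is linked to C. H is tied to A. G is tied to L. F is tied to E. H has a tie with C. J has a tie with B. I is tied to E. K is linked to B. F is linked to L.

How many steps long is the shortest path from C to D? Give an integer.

One shortest route is C – L – F – E – J – D, which uses 5 edges, and at distance 4 from C we only reach {I, J}, which does not include D. So d(C,D) = 5.

5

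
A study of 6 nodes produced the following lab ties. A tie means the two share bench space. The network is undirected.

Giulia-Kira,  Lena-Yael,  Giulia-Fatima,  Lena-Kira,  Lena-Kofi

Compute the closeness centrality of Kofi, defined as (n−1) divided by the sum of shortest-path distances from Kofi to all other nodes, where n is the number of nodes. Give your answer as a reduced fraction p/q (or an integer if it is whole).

Distances from Kofi: Fatima:4, Giulia:3, Kira:2, Lena:1, Yael:2. Sum = 12.
n = 6, so closeness = 5/12.

5/12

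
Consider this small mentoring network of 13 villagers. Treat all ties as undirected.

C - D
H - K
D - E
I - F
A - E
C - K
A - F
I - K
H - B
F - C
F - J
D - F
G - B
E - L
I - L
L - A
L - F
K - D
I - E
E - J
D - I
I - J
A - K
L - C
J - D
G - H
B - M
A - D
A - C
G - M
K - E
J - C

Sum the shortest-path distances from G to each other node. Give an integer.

32

Distances from G: A:3, B:1, C:3, D:3, E:3, F:4, H:1, I:3, J:4, K:2, L:4, M:1.
Sum = 3 + 1 + 3 + 3 + 3 + 4 + 1 + 3 + 4 + 2 + 4 + 1 = 32.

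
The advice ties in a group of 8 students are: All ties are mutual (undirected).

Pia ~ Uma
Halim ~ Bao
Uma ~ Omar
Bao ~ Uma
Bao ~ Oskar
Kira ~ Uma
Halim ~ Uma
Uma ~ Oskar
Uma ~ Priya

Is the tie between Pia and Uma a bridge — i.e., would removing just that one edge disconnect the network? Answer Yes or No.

Without the Pia–Uma edge there is no alternate route between Pia and Uma, so the network disconnects. It is a bridge.

Yes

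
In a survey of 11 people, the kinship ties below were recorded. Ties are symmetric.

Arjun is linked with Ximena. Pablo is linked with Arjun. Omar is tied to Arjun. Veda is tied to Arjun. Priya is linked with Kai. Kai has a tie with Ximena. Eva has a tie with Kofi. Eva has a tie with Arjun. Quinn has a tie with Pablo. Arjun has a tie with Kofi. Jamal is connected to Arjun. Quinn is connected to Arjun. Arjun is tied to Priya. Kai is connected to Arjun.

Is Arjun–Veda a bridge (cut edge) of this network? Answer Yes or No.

Without the Arjun–Veda edge there is no alternate route between Arjun and Veda, so the network disconnects. It is a bridge.

Yes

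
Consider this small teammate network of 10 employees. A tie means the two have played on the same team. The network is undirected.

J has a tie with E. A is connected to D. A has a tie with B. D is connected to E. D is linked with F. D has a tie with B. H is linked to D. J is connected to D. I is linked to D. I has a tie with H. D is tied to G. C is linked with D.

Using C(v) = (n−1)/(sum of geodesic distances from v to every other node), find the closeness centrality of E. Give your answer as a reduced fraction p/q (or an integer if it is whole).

9/16

Distances from E: A:2, B:2, C:2, D:1, F:2, G:2, H:2, I:2, J:1. Sum = 16.
n = 10, so closeness = 9/16.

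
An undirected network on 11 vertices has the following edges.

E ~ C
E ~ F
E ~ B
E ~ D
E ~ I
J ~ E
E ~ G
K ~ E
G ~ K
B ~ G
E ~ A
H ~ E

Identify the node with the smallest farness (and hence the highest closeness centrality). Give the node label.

E

Farness (sum of distances to all others) for each node — A:19, B:18, C:19, D:19, E:10, F:19, G:17, H:19, I:19, J:19, K:18.
The smallest farness is 10, for E, so E has the highest closeness.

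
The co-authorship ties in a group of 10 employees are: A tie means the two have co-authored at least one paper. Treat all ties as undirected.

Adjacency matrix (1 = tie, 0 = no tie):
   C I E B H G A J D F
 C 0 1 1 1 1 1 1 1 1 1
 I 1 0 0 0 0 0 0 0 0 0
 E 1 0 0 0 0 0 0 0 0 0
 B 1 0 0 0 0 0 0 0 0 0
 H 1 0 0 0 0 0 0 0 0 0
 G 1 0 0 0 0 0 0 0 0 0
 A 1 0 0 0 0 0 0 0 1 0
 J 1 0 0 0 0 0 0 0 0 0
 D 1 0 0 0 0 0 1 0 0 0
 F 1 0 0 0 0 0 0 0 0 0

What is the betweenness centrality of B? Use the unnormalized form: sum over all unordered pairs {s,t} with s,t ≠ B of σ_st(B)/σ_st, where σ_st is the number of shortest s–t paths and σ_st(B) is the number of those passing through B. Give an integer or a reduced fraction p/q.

0

No shortest path between any pair of other nodes passes through B.
Summing the contributions gives betweenness(B) = 0.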